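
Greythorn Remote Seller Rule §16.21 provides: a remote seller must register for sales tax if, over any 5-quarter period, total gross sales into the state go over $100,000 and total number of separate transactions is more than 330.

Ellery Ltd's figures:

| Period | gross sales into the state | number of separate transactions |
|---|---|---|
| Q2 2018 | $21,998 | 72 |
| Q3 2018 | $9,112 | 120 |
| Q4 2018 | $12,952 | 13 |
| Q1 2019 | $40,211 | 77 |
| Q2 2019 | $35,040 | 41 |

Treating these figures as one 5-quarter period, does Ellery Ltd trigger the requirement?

No

Total gross sales into the state: $21,998 + $9,112 + $12,952 + $40,211 + $35,040 = $119,313 (> $100,000).
Total number of separate transactions: 72 + 120 + 13 + 77 + 41 = 323 (≤ 330).
The test is 'and': the rule requires both, and at least one is not exceeded.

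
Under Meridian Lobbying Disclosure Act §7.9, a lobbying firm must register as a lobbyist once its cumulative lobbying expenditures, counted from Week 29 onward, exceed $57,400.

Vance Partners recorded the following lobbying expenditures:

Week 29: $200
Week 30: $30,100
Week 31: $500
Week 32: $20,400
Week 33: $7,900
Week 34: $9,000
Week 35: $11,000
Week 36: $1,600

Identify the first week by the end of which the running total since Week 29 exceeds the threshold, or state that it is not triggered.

Through Week 29: $200
Through Week 30: $30,300
Through Week 31: $30,800
Through Week 32: $51,200
Through Week 33: $59,100 ← exceeds threshold

Week 33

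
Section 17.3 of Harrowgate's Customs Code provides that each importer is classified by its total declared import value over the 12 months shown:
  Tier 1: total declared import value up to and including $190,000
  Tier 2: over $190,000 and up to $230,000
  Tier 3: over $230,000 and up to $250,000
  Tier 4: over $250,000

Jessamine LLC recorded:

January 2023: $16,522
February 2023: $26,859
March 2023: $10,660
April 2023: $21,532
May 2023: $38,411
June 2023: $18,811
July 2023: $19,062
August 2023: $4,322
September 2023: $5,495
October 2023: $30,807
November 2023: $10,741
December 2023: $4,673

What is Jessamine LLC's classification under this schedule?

Tier 2

Total declared import value: $16,522 + $26,859 + $10,660 + $21,532 + $38,411 + $18,811 + $19,062 + $4,322 + $5,495 + $30,807 + $10,741 + $4,673 = $207,895.
$190,000 < $207,895 ≤ $230,000, so Tier 2 applies.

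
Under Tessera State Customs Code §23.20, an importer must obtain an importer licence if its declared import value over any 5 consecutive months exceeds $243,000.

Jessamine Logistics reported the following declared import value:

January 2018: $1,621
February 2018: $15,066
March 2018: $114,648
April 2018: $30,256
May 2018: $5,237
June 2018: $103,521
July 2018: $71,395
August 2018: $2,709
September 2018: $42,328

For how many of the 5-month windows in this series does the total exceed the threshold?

January 2018–May 2018: $1,621 + $15,066 + $114,648 + $30,256 + $5,237 = $166,828 (under)
February 2018–June 2018: $15,066 + $114,648 + $30,256 + $5,237 + $103,521 = $268,728 (over)
March 2018–July 2018: $114,648 + $30,256 + $5,237 + $103,521 + $71,395 = $325,057 (over)
April 2018–August 2018: $30,256 + $5,237 + $103,521 + $71,395 + $2,709 = $213,118 (under)
May 2018–September 2018: $5,237 + $103,521 + $71,395 + $2,709 + $42,328 = $225,190 (under)
2 windows exceed the threshold.

2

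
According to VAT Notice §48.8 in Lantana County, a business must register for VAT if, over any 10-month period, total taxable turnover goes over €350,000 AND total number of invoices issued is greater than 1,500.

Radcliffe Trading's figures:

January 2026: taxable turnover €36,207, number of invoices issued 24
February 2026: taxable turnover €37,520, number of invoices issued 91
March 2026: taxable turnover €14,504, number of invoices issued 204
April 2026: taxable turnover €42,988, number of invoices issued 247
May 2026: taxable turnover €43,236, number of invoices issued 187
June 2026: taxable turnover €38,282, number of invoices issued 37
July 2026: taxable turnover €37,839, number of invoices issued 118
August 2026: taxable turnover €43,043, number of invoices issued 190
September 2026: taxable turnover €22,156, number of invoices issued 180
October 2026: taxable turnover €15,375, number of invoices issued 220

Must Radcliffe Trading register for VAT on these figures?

Total taxable turnover: €36,207 + €37,520 + €14,504 + €42,988 + €43,236 + €38,282 + €37,839 + €43,043 + €22,156 + €15,375 = €331,150 (≤ €350,000).
Total number of invoices issued: 24 + 91 + 204 + 247 + 187 + 37 + 118 + 190 + 180 + 220 = 1,498 (≤ 1,500).
The test is 'and': the rule requires both, and at least one is not exceeded.

No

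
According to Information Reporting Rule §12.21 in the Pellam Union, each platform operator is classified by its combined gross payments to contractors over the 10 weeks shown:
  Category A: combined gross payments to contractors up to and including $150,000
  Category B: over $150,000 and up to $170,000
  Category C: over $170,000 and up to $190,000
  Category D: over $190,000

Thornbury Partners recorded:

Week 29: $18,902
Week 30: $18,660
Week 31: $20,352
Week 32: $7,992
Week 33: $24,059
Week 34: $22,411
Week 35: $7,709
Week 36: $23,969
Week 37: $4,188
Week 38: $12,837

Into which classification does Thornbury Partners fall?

Combined gross payments to contractors: $18,902 + $18,660 + $20,352 + $7,992 + $24,059 + $22,411 + $7,709 + $23,969 + $4,188 + $12,837 = $161,079.
$150,000 < $161,079 ≤ $170,000, so Category B applies.

Category B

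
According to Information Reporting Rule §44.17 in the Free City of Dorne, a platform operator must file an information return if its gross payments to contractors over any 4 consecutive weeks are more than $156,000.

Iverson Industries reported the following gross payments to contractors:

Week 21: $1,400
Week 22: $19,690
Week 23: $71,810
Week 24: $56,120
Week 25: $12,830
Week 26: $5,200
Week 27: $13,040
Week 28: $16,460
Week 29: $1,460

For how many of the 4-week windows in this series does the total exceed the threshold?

1

Week 21–Week 24: $1,400 + $19,690 + $71,810 + $56,120 = $149,020 (under)
Week 22–Week 25: $19,690 + $71,810 + $56,120 + $12,830 = $160,450 (over)
Week 23–Week 26: $71,810 + $56,120 + $12,830 + $5,200 = $145,960 (under)
Week 24–Week 27: $56,120 + $12,830 + $5,200 + $13,040 = $87,190 (under)
Week 25–Week 28: $12,830 + $5,200 + $13,040 + $16,460 = $47,530 (under)
Week 26–Week 29: $5,200 + $13,040 + $16,460 + $1,460 = $36,160 (under)
1 window exceeds the threshold.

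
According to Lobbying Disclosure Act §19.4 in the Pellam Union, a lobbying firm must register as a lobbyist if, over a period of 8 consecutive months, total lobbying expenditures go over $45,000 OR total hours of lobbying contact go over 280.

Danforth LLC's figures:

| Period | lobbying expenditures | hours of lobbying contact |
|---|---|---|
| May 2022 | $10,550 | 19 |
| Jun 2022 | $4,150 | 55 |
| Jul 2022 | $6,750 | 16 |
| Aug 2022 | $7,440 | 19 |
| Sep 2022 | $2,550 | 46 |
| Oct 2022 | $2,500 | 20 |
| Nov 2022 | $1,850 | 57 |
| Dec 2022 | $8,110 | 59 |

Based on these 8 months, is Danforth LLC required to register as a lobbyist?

Yes

Total lobbying expenditures: $10,550 + $4,150 + $6,750 + $7,440 + $2,550 + $2,500 + $1,850 + $8,110 = $43,900 (≤ $45,000).
Total hours of lobbying contact: 19 + 55 + 16 + 19 + 46 + 20 + 57 + 59 = 291 (> 280).
The test is 'or': at least one threshold is exceeded.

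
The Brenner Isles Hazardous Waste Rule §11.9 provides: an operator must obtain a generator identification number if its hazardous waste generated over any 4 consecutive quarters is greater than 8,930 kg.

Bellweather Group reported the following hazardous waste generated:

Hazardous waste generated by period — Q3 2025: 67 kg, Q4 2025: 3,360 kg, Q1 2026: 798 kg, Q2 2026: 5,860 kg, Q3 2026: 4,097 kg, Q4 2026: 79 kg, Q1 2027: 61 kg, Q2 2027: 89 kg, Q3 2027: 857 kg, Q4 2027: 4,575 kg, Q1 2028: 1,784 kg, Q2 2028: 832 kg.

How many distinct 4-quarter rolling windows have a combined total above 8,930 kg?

Q3 2025–Q2 2026: 67 kg + 3,360 kg + 798 kg + 5,860 kg = 10,085 kg (over)
Q4 2025–Q3 2026: 3,360 kg + 798 kg + 5,860 kg + 4,097 kg = 14,115 kg (over)
Q1 2026–Q4 2026: 798 kg + 5,860 kg + 4,097 kg + 79 kg = 10,834 kg (over)
Q2 2026–Q1 2027: 5,860 kg + 4,097 kg + 79 kg + 61 kg = 10,097 kg (over)
Q3 2026–Q2 2027: 4,097 kg + 79 kg + 61 kg + 89 kg = 4,326 kg (under)
Q4 2026–Q3 2027: 79 kg + 61 kg + 89 kg + 857 kg = 1,086 kg (under)
Q1 2027–Q4 2027: 61 kg + 89 kg + 857 kg + 4,575 kg = 5,582 kg (under)
Q2 2027–Q1 2028: 89 kg + 857 kg + 4,575 kg + 1,784 kg = 7,305 kg (under)
Q3 2027–Q2 2028: 857 kg + 4,575 kg + 1,784 kg + 832 kg = 8,048 kg (under)
4 windows exceed the threshold.

4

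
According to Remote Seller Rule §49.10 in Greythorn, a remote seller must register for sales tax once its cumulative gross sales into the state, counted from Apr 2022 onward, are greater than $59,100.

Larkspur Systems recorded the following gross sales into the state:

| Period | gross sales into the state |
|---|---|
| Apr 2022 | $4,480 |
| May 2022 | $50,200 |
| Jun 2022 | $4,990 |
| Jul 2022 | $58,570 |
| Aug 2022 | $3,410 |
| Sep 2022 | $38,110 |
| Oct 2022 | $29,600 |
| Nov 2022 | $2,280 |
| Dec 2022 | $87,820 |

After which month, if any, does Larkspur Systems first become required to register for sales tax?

Through Apr 2022: $4,480
Through May 2022: $54,680
Through Jun 2022: $59,670 ← exceeds threshold

Jun 2022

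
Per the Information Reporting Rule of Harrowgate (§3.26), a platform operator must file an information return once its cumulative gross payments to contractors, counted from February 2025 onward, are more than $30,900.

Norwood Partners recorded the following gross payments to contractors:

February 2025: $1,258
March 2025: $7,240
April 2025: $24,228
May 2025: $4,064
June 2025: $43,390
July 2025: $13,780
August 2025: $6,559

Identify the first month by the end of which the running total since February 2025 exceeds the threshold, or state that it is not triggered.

April 2025

Through February 2025: $1,258
Through March 2025: $8,498
Through April 2025: $32,726 ← exceeds threshold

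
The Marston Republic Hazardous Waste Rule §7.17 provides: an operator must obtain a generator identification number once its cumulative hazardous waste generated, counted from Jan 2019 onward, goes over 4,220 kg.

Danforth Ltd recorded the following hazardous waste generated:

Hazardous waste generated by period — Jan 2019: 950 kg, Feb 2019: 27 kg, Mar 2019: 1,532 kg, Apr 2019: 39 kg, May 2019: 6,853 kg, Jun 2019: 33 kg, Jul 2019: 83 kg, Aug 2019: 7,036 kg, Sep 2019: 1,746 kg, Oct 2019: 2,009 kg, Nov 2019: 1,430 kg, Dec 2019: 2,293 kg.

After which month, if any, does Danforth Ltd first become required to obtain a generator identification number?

May 2019

Through Jan 2019: 950 kg
Through Feb 2019: 977 kg
Through Mar 2019: 2,509 kg
Through Apr 2019: 2,548 kg
Through May 2019: 9,401 kg ← exceeds threshold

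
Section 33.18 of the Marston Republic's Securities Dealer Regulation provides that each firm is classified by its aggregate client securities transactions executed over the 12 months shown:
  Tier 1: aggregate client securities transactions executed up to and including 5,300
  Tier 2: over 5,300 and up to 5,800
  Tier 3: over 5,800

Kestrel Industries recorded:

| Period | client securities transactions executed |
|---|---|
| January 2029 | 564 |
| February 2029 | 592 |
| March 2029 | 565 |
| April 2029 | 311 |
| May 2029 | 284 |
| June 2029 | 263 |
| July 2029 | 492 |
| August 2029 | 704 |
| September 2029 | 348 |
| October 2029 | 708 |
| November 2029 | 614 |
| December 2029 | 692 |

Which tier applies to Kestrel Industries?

Tier 3

Aggregate client securities transactions executed: 564 + 592 + 565 + 311 + 284 + 263 + 492 + 704 + 348 + 708 + 614 + 692 = 6,137.
6,137 > 5,800, so Tier 3 applies.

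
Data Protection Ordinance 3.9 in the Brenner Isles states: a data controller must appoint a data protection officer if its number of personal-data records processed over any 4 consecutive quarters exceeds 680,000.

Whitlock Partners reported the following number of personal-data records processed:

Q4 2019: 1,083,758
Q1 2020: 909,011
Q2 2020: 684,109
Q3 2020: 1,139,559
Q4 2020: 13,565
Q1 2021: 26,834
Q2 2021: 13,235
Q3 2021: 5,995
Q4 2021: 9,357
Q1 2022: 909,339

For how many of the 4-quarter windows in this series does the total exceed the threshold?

5

Q4 2019–Q3 2020: 1,083,758 + 909,011 + 684,109 + 1,139,559 = 3,816,437 (over)
Q1 2020–Q4 2020: 909,011 + 684,109 + 1,139,559 + 13,565 = 2,746,244 (over)
Q2 2020–Q1 2021: 684,109 + 1,139,559 + 13,565 + 26,834 = 1,864,067 (over)
Q3 2020–Q2 2021: 1,139,559 + 13,565 + 26,834 + 13,235 = 1,193,193 (over)
Q4 2020–Q3 2021: 13,565 + 26,834 + 13,235 + 5,995 = 59,629 (under)
Q1 2021–Q4 2021: 26,834 + 13,235 + 5,995 + 9,357 = 55,421 (under)
Q2 2021–Q1 2022: 13,235 + 5,995 + 9,357 + 909,339 = 937,926 (over)
5 windows exceed the threshold.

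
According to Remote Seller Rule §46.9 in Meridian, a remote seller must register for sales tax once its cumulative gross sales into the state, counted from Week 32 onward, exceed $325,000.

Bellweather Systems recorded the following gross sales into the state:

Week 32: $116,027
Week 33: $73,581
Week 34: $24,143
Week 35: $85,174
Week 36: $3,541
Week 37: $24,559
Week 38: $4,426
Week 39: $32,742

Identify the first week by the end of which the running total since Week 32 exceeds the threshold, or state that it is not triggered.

Through Week 32: $116,027
Through Week 33: $189,608
Through Week 34: $213,751
Through Week 35: $298,925
Through Week 36: $302,466
Through Week 37: $327,025 ← exceeds threshold

Week 37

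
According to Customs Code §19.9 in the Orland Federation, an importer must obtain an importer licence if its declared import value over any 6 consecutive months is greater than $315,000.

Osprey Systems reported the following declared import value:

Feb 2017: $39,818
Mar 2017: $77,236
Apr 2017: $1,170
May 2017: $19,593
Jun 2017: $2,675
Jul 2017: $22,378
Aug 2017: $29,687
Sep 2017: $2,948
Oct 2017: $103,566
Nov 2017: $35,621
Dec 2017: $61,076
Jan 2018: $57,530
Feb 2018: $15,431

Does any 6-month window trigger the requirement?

No

Feb 2017–Jul 2017: $39,818 + $77,236 + $1,170 + $19,593 + $2,675 + $22,378 = $162,870 (under)
Mar 2017–Aug 2017: $77,236 + $1,170 + $19,593 + $2,675 + $22,378 + $29,687 = $152,739 (under)
Apr 2017–Sep 2017: $1,170 + $19,593 + $2,675 + $22,378 + $29,687 + $2,948 = $78,451 (under)
May 2017–Oct 2017: $19,593 + $2,675 + $22,378 + $29,687 + $2,948 + $103,566 = $180,847 (under)
Jun 2017–Nov 2017: $2,675 + $22,378 + $29,687 + $2,948 + $103,566 + $35,621 = $196,875 (under)
Jul 2017–Dec 2017: $22,378 + $29,687 + $2,948 + $103,566 + $35,621 + $61,076 = $255,276 (under)
Aug 2017–Jan 2018: $29,687 + $2,948 + $103,566 + $35,621 + $61,076 + $57,530 = $290,428 (under)
Sep 2017–Feb 2018: $2,948 + $103,566 + $35,621 + $61,076 + $57,530 + $15,431 = $276,172 (under)
No window exceeds $315,000.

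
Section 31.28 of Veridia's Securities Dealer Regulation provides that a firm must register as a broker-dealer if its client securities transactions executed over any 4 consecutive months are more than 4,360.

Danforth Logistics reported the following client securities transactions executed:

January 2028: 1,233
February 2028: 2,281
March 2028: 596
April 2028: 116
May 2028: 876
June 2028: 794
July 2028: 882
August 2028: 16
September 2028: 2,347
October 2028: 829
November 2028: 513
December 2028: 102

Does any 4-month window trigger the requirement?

January 2028–April 2028: 1,233 + 2,281 + 596 + 116 = 4,226 (under)
February 2028–May 2028: 2,281 + 596 + 116 + 876 = 3,869 (under)
March 2028–June 2028: 596 + 116 + 876 + 794 = 2,382 (under)
April 2028–July 2028: 116 + 876 + 794 + 882 = 2,668 (under)
May 2028–August 2028: 876 + 794 + 882 + 16 = 2,568 (under)
June 2028–September 2028: 794 + 882 + 16 + 2,347 = 4,039 (under)
July 2028–October 2028: 882 + 16 + 2,347 + 829 = 4,074 (under)
August 2028–November 2028: 16 + 2,347 + 829 + 513 = 3,705 (under)
September 2028–December 2028: 2,347 + 829 + 513 + 102 = 3,791 (under)
No window exceeds 4,360.

No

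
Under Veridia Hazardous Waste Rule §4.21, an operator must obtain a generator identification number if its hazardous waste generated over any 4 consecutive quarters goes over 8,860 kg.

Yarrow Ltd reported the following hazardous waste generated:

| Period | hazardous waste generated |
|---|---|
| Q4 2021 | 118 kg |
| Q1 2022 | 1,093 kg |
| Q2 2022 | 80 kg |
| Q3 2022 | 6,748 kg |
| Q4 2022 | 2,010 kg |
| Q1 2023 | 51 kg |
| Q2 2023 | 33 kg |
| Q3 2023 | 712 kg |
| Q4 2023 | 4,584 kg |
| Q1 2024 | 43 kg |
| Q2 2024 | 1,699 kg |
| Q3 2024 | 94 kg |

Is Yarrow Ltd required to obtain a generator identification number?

Q4 2021–Q3 2022: 118 kg + 1,093 kg + 80 kg + 6,748 kg = 8,039 kg (under)
Q1 2022–Q4 2022: 1,093 kg + 80 kg + 6,748 kg + 2,010 kg = 9,931 kg (over)
Q2 2022–Q1 2023: 80 kg + 6,748 kg + 2,010 kg + 51 kg = 8,889 kg (over)
Q3 2022–Q2 2023: 6,748 kg + 2,010 kg + 51 kg + 33 kg = 8,842 kg (under)
Q4 2022–Q3 2023: 2,010 kg + 51 kg + 33 kg + 712 kg = 2,806 kg (under)
Q1 2023–Q4 2023: 51 kg + 33 kg + 712 kg + 4,584 kg = 5,380 kg (under)
Q2 2023–Q1 2024: 33 kg + 712 kg + 4,584 kg + 43 kg = 5,372 kg (under)
Q3 2023–Q2 2024: 712 kg + 4,584 kg + 43 kg + 1,699 kg = 7,038 kg (under)
Q4 2023–Q3 2024: 4,584 kg + 43 kg + 1,699 kg + 94 kg = 6,420 kg (under)
At least one window exceeds 8,860 kg.

Yes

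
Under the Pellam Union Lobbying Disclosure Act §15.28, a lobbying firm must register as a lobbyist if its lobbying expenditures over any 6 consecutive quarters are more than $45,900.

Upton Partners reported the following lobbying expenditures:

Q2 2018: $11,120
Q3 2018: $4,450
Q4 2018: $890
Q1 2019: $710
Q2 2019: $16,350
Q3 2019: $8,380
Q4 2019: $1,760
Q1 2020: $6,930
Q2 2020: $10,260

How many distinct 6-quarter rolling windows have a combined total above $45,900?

Q2 2018–Q3 2019: $11,120 + $4,450 + $890 + $710 + $16,350 + $8,380 = $41,900 (under)
Q3 2018–Q4 2019: $4,450 + $890 + $710 + $16,350 + $8,380 + $1,760 = $32,540 (under)
Q4 2018–Q1 2020: $890 + $710 + $16,350 + $8,380 + $1,760 + $6,930 = $35,020 (under)
Q1 2019–Q2 2020: $710 + $16,350 + $8,380 + $1,760 + $6,930 + $10,260 = $44,390 (under)
0 windows exceed the threshold.

0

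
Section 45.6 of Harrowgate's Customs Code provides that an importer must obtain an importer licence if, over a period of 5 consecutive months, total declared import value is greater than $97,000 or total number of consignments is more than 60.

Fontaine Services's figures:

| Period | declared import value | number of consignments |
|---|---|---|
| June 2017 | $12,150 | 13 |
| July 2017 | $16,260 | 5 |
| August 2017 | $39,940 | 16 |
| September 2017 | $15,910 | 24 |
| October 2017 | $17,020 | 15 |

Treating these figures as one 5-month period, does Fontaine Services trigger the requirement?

Yes

Total declared import value: $12,150 + $16,260 + $39,940 + $15,910 + $17,020 = $101,280 (> $97,000).
Total number of consignments: 13 + 5 + 16 + 24 + 15 = 73 (> 60).
The test is 'or': at least one threshold is exceeded.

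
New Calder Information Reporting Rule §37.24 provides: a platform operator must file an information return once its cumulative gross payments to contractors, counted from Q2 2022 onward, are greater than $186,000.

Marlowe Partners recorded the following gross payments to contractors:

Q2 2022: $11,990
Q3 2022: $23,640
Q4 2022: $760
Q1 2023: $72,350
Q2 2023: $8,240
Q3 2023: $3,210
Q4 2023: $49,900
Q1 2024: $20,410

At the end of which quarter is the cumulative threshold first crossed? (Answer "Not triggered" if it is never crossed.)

Q1 2024

Through Q2 2022: $11,990
Through Q3 2022: $35,630
Through Q4 2022: $36,390
Through Q1 2023: $108,740
Through Q2 2023: $116,980
Through Q3 2023: $120,190
Through Q4 2023: $170,090
Through Q1 2024: $190,500 ← exceeds threshold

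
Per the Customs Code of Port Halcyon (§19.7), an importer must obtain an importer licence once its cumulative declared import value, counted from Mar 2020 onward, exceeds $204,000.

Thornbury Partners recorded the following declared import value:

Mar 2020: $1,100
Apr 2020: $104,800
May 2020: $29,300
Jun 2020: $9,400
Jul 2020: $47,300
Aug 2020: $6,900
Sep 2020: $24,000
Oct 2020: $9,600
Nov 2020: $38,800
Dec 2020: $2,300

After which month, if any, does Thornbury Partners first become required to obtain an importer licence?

Through Mar 2020: $1,100
Through Apr 2020: $105,900
Through May 2020: $135,200
Through Jun 2020: $144,600
Through Jul 2020: $191,900
Through Aug 2020: $198,800
Through Sep 2020: $222,800 ← exceeds threshold

Sep 2020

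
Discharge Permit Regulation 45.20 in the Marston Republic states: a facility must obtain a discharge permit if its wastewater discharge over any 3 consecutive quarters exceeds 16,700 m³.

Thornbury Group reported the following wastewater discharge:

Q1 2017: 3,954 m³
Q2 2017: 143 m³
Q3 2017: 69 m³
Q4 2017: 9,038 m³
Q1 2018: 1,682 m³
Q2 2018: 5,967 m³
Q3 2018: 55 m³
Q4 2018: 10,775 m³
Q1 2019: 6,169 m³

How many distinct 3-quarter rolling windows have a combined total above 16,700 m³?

Q1 2017–Q3 2017: 3,954 m³ + 143 m³ + 69 m³ = 4,166 m³ (under)
Q2 2017–Q4 2017: 143 m³ + 69 m³ + 9,038 m³ = 9,250 m³ (under)
Q3 2017–Q1 2018: 69 m³ + 9,038 m³ + 1,682 m³ = 10,789 m³ (under)
Q4 2017–Q2 2018: 9,038 m³ + 1,682 m³ + 5,967 m³ = 16,687 m³ (under)
Q1 2018–Q3 2018: 1,682 m³ + 5,967 m³ + 55 m³ = 7,704 m³ (under)
Q2 2018–Q4 2018: 5,967 m³ + 55 m³ + 10,775 m³ = 16,797 m³ (over)
Q3 2018–Q1 2019: 55 m³ + 10,775 m³ + 6,169 m³ = 16,999 m³ (over)
2 windows exceed the threshold.

2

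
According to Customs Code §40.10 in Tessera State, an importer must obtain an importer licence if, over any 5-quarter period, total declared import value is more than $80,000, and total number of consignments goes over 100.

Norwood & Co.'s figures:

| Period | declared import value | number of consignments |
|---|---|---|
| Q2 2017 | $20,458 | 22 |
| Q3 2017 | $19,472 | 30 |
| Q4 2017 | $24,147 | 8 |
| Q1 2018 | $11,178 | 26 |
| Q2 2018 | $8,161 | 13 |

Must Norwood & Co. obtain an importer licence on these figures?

No

Total declared import value: $20,458 + $19,472 + $24,147 + $11,178 + $8,161 = $83,416 (> $80,000).
Total number of consignments: 22 + 30 + 8 + 26 + 13 = 99 (≤ 100).
The test is 'and': the rule requires both, and at least one is not exceeded.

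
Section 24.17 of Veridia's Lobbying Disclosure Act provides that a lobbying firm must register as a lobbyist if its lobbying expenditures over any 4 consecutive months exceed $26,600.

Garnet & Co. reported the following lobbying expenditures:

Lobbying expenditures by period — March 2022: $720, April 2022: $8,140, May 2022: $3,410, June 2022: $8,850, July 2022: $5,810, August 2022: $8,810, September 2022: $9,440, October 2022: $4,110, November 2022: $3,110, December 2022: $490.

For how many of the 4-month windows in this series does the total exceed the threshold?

3

March 2022–June 2022: $720 + $8,140 + $3,410 + $8,850 = $21,120 (under)
April 2022–July 2022: $8,140 + $3,410 + $8,850 + $5,810 = $26,210 (under)
May 2022–August 2022: $3,410 + $8,850 + $5,810 + $8,810 = $26,880 (over)
June 2022–September 2022: $8,850 + $5,810 + $8,810 + $9,440 = $32,910 (over)
July 2022–October 2022: $5,810 + $8,810 + $9,440 + $4,110 = $28,170 (over)
August 2022–November 2022: $8,810 + $9,440 + $4,110 + $3,110 = $25,470 (under)
September 2022–December 2022: $9,440 + $4,110 + $3,110 + $490 = $17,150 (under)
3 windows exceed the threshold.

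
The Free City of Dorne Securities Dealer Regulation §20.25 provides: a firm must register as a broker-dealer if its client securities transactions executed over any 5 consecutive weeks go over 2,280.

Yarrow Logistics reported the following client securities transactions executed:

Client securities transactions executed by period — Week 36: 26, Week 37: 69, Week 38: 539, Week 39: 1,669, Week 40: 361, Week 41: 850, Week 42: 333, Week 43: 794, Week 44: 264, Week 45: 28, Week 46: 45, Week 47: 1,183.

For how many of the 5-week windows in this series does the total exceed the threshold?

Week 36–Week 40: 26 + 69 + 539 + 1,669 + 361 = 2,664 (over)
Week 37–Week 41: 69 + 539 + 1,669 + 361 + 850 = 3,488 (over)
Week 38–Week 42: 539 + 1,669 + 361 + 850 + 333 = 3,752 (over)
Week 39–Week 43: 1,669 + 361 + 850 + 333 + 794 = 4,007 (over)
Week 40–Week 44: 361 + 850 + 333 + 794 + 264 = 2,602 (over)
Week 41–Week 45: 850 + 333 + 794 + 264 + 28 = 2,269 (under)
Week 42–Week 46: 333 + 794 + 264 + 28 + 45 = 1,464 (under)
Week 43–Week 47: 794 + 264 + 28 + 45 + 1,183 = 2,314 (over)
6 windows exceed the threshold.

6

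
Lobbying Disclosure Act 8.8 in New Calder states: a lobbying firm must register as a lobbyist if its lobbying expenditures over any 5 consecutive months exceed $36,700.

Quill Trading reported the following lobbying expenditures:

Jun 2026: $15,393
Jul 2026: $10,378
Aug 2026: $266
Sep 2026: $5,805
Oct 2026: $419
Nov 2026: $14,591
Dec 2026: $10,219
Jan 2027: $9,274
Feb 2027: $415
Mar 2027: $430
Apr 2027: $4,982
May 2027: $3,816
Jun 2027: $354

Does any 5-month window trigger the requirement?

Jun 2026–Oct 2026: $15,393 + $10,378 + $266 + $5,805 + $419 = $32,261 (under)
Jul 2026–Nov 2026: $10,378 + $266 + $5,805 + $419 + $14,591 = $31,459 (under)
Aug 2026–Dec 2026: $266 + $5,805 + $419 + $14,591 + $10,219 = $31,300 (under)
Sep 2026–Jan 2027: $5,805 + $419 + $14,591 + $10,219 + $9,274 = $40,308 (over)
Oct 2026–Feb 2027: $419 + $14,591 + $10,219 + $9,274 + $415 = $34,918 (under)
Nov 2026–Mar 2027: $14,591 + $10,219 + $9,274 + $415 + $430 = $34,929 (under)
Dec 2026–Apr 2027: $10,219 + $9,274 + $415 + $430 + $4,982 = $25,320 (under)
Jan 2027–May 2027: $9,274 + $415 + $430 + $4,982 + $3,816 = $18,917 (under)
Feb 2027–Jun 2027: $415 + $430 + $4,982 + $3,816 + $354 = $9,997 (under)
At least one window exceeds $36,700.

Yes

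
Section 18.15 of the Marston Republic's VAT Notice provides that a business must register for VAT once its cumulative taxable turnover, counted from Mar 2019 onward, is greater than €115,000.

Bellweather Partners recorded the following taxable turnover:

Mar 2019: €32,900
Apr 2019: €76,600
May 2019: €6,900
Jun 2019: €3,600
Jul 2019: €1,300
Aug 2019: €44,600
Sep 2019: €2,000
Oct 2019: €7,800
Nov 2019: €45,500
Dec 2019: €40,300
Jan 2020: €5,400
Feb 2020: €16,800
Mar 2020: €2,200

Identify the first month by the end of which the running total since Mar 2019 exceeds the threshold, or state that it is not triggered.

Through Mar 2019: €32,900
Through Apr 2019: €109,500
Through May 2019: €116,400 ← exceeds threshold

May 2019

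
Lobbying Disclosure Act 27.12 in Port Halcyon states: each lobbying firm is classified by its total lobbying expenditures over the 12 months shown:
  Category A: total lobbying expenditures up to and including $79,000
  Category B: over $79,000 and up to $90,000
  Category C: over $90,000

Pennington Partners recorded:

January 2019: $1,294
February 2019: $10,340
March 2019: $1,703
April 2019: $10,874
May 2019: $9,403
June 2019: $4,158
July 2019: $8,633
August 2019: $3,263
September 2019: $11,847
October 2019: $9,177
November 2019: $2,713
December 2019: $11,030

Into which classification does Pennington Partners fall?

Total lobbying expenditures: $1,294 + $10,340 + $1,703 + $10,874 + $9,403 + $4,158 + $8,633 + $3,263 + $11,847 + $9,177 + $2,713 + $11,030 = $84,435.
$79,000 < $84,435 ≤ $90,000, so Category B applies.

Category B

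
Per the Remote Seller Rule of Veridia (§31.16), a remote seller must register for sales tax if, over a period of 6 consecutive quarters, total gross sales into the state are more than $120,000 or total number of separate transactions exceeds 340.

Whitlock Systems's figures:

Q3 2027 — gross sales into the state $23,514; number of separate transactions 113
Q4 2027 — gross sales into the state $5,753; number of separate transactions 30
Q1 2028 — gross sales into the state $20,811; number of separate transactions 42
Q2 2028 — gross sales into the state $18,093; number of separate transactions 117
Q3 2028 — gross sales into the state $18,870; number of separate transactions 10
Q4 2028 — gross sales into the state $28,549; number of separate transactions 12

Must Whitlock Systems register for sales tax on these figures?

Total gross sales into the state: $23,514 + $5,753 + $20,811 + $18,093 + $18,870 + $28,549 = $115,590 (≤ $120,000).
Total number of separate transactions: 113 + 30 + 42 + 117 + 10 + 12 = 324 (≤ 340).
The test is 'or': neither threshold is exceeded.

No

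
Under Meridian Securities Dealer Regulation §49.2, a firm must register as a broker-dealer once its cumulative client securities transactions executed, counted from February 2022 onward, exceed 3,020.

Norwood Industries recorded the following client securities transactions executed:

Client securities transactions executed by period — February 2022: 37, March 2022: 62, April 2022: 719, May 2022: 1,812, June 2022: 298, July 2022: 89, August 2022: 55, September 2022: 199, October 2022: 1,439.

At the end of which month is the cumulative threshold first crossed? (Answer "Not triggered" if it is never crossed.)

Through February 2022: 37
Through March 2022: 99
Through April 2022: 818
Through May 2022: 2,630
Through June 2022: 2,928
Through July 2022: 3,017
Through August 2022: 3,072 ← exceeds threshold

August 2022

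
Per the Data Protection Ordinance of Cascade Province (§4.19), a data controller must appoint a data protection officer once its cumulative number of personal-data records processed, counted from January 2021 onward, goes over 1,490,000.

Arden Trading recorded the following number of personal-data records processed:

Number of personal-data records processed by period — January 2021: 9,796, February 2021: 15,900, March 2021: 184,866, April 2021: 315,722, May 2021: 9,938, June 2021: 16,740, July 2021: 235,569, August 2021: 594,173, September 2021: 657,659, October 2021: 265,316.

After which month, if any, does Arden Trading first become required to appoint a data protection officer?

Through January 2021: 9,796
Through February 2021: 25,696
Through March 2021: 210,562
Through April 2021: 526,284
Through May 2021: 536,222
Through June 2021: 552,962
Through July 2021: 788,531
Through August 2021: 1,382,704
Through September 2021: 2,040,363 ← exceeds threshold

September 2021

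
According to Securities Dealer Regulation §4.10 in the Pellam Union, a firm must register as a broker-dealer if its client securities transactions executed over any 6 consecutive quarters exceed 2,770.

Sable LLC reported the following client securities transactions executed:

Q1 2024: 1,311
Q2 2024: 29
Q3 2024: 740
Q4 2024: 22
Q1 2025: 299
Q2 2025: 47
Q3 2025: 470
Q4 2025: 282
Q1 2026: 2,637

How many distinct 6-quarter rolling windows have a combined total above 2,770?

Q1 2024–Q2 2025: 1,311 + 29 + 740 + 22 + 299 + 47 = 2,448 (under)
Q2 2024–Q3 2025: 29 + 740 + 22 + 299 + 47 + 470 = 1,607 (under)
Q3 2024–Q4 2025: 740 + 22 + 299 + 47 + 470 + 282 = 1,860 (under)
Q4 2024–Q1 2026: 22 + 299 + 47 + 470 + 282 + 2,637 = 3,757 (over)
1 window exceeds the threshold.

1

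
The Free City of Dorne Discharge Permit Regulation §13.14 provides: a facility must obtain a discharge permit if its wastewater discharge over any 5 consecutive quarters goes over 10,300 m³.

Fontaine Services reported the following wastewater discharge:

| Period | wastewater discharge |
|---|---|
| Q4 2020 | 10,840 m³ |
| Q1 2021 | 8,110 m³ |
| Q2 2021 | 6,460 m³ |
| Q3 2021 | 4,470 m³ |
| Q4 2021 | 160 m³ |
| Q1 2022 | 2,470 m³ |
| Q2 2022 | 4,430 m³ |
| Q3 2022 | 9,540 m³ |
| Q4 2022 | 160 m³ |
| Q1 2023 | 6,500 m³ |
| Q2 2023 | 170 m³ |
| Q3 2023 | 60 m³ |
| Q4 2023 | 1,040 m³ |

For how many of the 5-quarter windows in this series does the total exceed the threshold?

Q4 2020–Q4 2021: 10,840 m³ + 8,110 m³ + 6,460 m³ + 4,470 m³ + 160 m³ = 30,040 m³ (over)
Q1 2021–Q1 2022: 8,110 m³ + 6,460 m³ + 4,470 m³ + 160 m³ + 2,470 m³ = 21,670 m³ (over)
Q2 2021–Q2 2022: 6,460 m³ + 4,470 m³ + 160 m³ + 2,470 m³ + 4,430 m³ = 17,990 m³ (over)
Q3 2021–Q3 2022: 4,470 m³ + 160 m³ + 2,470 m³ + 4,430 m³ + 9,540 m³ = 21,070 m³ (over)
Q4 2021–Q4 2022: 160 m³ + 2,470 m³ + 4,430 m³ + 9,540 m³ + 160 m³ = 16,760 m³ (over)
Q1 2022–Q1 2023: 2,470 m³ + 4,430 m³ + 9,540 m³ + 160 m³ + 6,500 m³ = 23,100 m³ (over)
Q2 2022–Q2 2023: 4,430 m³ + 9,540 m³ + 160 m³ + 6,500 m³ + 170 m³ = 20,800 m³ (over)
Q3 2022–Q3 2023: 9,540 m³ + 160 m³ + 6,500 m³ + 170 m³ + 60 m³ = 16,430 m³ (over)
Q4 2022–Q4 2023: 160 m³ + 6,500 m³ + 170 m³ + 60 m³ + 1,040 m³ = 7,930 m³ (under)
8 windows exceed the threshold.

8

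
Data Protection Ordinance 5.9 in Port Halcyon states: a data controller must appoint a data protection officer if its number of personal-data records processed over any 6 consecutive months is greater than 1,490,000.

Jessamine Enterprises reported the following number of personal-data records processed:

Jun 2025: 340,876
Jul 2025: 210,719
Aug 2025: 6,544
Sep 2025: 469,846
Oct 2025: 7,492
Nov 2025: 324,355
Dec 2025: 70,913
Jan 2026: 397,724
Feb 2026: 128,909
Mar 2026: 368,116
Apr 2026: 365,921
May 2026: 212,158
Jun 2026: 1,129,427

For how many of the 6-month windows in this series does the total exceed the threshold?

3

Jun 2025–Nov 2025: 340,876 + 210,719 + 6,544 + 469,846 + 7,492 + 324,355 = 1,359,832 (under)
Jul 2025–Dec 2025: 210,719 + 6,544 + 469,846 + 7,492 + 324,355 + 70,913 = 1,089,869 (under)
Aug 2025–Jan 2026: 6,544 + 469,846 + 7,492 + 324,355 + 70,913 + 397,724 = 1,276,874 (under)
Sep 2025–Feb 2026: 469,846 + 7,492 + 324,355 + 70,913 + 397,724 + 128,909 = 1,399,239 (under)
Oct 2025–Mar 2026: 7,492 + 324,355 + 70,913 + 397,724 + 128,909 + 368,116 = 1,297,509 (under)
Nov 2025–Apr 2026: 324,355 + 70,913 + 397,724 + 128,909 + 368,116 + 365,921 = 1,655,938 (over)
Dec 2025–May 2026: 70,913 + 397,724 + 128,909 + 368,116 + 365,921 + 212,158 = 1,543,741 (over)
Jan 2026–Jun 2026: 397,724 + 128,909 + 368,116 + 365,921 + 212,158 + 1,129,427 = 2,602,255 (over)
3 windows exceed the threshold.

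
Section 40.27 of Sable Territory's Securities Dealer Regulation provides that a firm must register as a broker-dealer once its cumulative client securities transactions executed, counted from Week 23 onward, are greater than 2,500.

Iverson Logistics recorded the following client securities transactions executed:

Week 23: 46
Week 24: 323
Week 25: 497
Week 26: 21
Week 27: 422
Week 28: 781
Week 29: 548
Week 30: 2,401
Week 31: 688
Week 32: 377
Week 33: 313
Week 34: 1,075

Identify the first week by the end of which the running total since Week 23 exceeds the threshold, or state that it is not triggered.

Week 29

Through Week 23: 46
Through Week 24: 369
Through Week 25: 866
Through Week 26: 887
Through Week 27: 1,309
Through Week 28: 2,090
Through Week 29: 2,638 ← exceeds threshold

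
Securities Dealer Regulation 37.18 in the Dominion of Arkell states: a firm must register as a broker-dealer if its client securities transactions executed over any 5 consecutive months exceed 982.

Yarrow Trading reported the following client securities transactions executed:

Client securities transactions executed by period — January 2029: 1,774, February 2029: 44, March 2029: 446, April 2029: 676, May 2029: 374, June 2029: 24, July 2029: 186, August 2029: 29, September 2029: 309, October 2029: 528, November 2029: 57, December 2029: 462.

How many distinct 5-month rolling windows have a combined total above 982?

7

January 2029–May 2029: 1,774 + 44 + 446 + 676 + 374 = 3,314 (over)
February 2029–June 2029: 44 + 446 + 676 + 374 + 24 = 1,564 (over)
March 2029–July 2029: 446 + 676 + 374 + 24 + 186 = 1,706 (over)
April 2029–August 2029: 676 + 374 + 24 + 186 + 29 = 1,289 (over)
May 2029–September 2029: 374 + 24 + 186 + 29 + 309 = 922 (under)
June 2029–October 2029: 24 + 186 + 29 + 309 + 528 = 1,076 (over)
July 2029–November 2029: 186 + 29 + 309 + 528 + 57 = 1,109 (over)
August 2029–December 2029: 29 + 309 + 528 + 57 + 462 = 1,385 (over)
7 windows exceed the threshold.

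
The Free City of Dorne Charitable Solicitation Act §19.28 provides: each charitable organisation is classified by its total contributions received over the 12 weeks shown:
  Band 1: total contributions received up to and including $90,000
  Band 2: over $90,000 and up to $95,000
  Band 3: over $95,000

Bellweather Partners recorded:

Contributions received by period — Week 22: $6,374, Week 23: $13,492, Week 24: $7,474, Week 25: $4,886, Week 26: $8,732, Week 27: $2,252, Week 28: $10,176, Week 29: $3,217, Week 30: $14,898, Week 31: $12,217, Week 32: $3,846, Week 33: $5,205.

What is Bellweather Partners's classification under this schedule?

Total contributions received: $6,374 + $13,492 + $7,474 + $4,886 + $8,732 + $2,252 + $10,176 + $3,217 + $14,898 + $12,217 + $3,846 + $5,205 = $92,769.
$90,000 < $92,769 ≤ $95,000, so Band 2 applies.

Band 2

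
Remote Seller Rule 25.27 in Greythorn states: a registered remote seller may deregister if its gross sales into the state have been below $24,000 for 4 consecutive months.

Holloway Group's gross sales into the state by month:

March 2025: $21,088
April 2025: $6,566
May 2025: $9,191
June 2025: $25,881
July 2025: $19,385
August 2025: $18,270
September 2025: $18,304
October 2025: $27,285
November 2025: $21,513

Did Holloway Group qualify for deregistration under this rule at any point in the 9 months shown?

Months below $24,000: March 2025, April 2025, May 2025, July 2025, August 2025, September 2025, November 2025.
Longest run of consecutive months below the threshold: 3.
3 < 4, so Holloway Group never became eligible.

No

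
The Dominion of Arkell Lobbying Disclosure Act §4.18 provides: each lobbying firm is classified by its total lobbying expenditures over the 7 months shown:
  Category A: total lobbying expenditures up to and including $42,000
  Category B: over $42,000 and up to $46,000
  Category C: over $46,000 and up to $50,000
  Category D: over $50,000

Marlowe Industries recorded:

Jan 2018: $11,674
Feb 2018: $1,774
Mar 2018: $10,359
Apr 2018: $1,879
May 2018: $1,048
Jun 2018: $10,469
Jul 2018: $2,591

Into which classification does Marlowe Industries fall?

Total lobbying expenditures: $11,674 + $1,774 + $10,359 + $1,879 + $1,048 + $10,469 + $2,591 = $39,794.
$39,794 ≤ $42,000, so Category A applies.

Category A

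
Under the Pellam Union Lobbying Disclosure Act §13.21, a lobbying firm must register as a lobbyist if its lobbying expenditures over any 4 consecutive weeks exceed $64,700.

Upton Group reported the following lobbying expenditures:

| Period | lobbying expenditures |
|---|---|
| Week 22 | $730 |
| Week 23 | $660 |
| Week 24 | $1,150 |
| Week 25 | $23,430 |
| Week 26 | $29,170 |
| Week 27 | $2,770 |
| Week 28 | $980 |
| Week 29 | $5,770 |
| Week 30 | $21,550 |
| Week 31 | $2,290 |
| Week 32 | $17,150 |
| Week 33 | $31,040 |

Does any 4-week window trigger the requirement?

Week 22–Week 25: $730 + $660 + $1,150 + $23,430 = $25,970 (under)
Week 23–Week 26: $660 + $1,150 + $23,430 + $29,170 = $54,410 (under)
Week 24–Week 27: $1,150 + $23,430 + $29,170 + $2,770 = $56,520 (under)
Week 25–Week 28: $23,430 + $29,170 + $2,770 + $980 = $56,350 (under)
Week 26–Week 29: $29,170 + $2,770 + $980 + $5,770 = $38,690 (under)
Week 27–Week 30: $2,770 + $980 + $5,770 + $21,550 = $31,070 (under)
Week 28–Week 31: $980 + $5,770 + $21,550 + $2,290 = $30,590 (under)
Week 29–Week 32: $5,770 + $21,550 + $2,290 + $17,150 = $46,760 (under)
Week 30–Week 33: $21,550 + $2,290 + $17,150 + $31,040 = $72,030 (over)
At least one window exceeds $64,700.

Yes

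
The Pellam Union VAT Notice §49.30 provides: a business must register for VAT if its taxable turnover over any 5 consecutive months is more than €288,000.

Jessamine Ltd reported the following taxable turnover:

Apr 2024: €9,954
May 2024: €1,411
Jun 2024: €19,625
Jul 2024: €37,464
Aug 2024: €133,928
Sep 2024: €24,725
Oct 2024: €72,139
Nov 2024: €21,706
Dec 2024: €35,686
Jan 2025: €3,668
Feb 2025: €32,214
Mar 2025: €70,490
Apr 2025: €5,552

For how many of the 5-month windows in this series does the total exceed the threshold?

Apr 2024–Aug 2024: €9,954 + €1,411 + €19,625 + €37,464 + €133,928 = €202,382 (under)
May 2024–Sep 2024: €1,411 + €19,625 + €37,464 + €133,928 + €24,725 = €217,153 (under)
Jun 2024–Oct 2024: €19,625 + €37,464 + €133,928 + €24,725 + €72,139 = €287,881 (under)
Jul 2024–Nov 2024: €37,464 + €133,928 + €24,725 + €72,139 + €21,706 = €289,962 (over)
Aug 2024–Dec 2024: €133,928 + €24,725 + €72,139 + €21,706 + €35,686 = €288,184 (over)
Sep 2024–Jan 2025: €24,725 + €72,139 + €21,706 + €35,686 + €3,668 = €157,924 (under)
Oct 2024–Feb 2025: €72,139 + €21,706 + €35,686 + €3,668 + €32,214 = €165,413 (under)
Nov 2024–Mar 2025: €21,706 + €35,686 + €3,668 + €32,214 + €70,490 = €163,764 (under)
Dec 2024–Apr 2025: €35,686 + €3,668 + €32,214 + €70,490 + €5,552 = €147,610 (under)
2 windows exceed the threshold.

2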